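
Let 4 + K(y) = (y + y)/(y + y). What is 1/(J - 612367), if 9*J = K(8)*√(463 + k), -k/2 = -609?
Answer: -3/1837142 ≈ -1.6330e-6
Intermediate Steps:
k = 1218 (k = -2*(-609) = 1218)
K(y) = -3 (K(y) = -4 + (y + y)/(y + y) = -4 + (2*y)/((2*y)) = -4 + (2*y)*(1/(2*y)) = -4 + 1 = -3)
J = -41/3 (J = (-3*√(463 + 1218))/9 = (-3*√1681)/9 = (-3*41)/9 = (⅑)*(-123) = -41/3 ≈ -13.667)
1/(J - 612367) = 1/(-41/3 - 612367) = 1/(-1837142/3) = -3/1837142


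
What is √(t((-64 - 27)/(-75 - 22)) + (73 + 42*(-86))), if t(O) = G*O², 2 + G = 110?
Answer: I*√32404103/97 ≈ 58.685*I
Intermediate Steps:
G = 108 (G = -2 + 110 = 108)
t(O) = 108*O²
√(t((-64 - 27)/(-75 - 22)) + (73 + 42*(-86))) = √(108*((-64 - 27)/(-75 - 22))² + (73 + 42*(-86))) = √(108*(-91/(-97))² + (73 - 3612)) = √(108*(-91*(-1/97))² - 3539) = √(108*(91/97)² - 3539) = √(108*(8281/9409) - 3539) = √(894348/9409 - 3539) = √(-32404103/9409) = I*√32404103/97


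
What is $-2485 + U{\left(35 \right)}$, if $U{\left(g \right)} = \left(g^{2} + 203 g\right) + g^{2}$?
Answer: $7070$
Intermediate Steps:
$U{\left(g \right)} = 2 g^{2} + 203 g$
$-2485 + U{\left(35 \right)} = -2485 + 35 \left(203 + 2 \cdot 35\right) = -2485 + 35 \left(203 + 70\right) = -2485 + 35 \cdot 273 = -2485 + 9555 = 7070$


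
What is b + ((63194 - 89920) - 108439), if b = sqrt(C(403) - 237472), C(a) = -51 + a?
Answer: -135165 + 8*I*sqrt(3705) ≈ -1.3517e+5 + 486.95*I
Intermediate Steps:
b = 8*I*sqrt(3705) (b = sqrt((-51 + 403) - 237472) = sqrt(352 - 237472) = sqrt(-237120) = 8*I*sqrt(3705) ≈ 486.95*I)
b + ((63194 - 89920) - 108439) = 8*I*sqrt(3705) + ((63194 - 89920) - 108439) = 8*I*sqrt(3705) + (-26726 - 108439) = 8*I*sqrt(3705) - 135165 = -135165 + 8*I*sqrt(3705)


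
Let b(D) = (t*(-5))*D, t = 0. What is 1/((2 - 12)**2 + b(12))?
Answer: 1/100 ≈ 0.010000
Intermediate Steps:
b(D) = 0 (b(D) = (0*(-5))*D = 0*D = 0)
1/((2 - 12)**2 + b(12)) = 1/((2 - 12)**2 + 0) = 1/((-10)**2 + 0) = 1/(100 + 0) = 1/100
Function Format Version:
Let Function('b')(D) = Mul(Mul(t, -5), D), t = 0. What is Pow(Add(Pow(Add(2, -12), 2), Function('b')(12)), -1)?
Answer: Rational(1, 100) ≈ 0.010000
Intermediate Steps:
Function('b')(D) = 0 (Function('b')(D) = Mul(Mul(0, -5), D) = Mul(0, D) = 0)
Pow(Add(Pow(Add(2, -12), 2), Function('b')(12)), -1) = Pow(Add(Pow(Add(2, -12), 2), 0), -1) = Pow(Add(Pow(-10, 2), 0), -1) = Pow(Add(100, 0), -1) = Pow(100, -1) = Rational(1, 100)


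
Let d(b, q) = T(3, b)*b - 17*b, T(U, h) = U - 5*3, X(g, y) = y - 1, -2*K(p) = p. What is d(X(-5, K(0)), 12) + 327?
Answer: 356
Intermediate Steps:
K(p) = -p/2
X(g, y) = -1 + y
T(U, h) = -15 + U (T(U, h) = U - 15 = -15 + U)
d(b, q) = -29*b (d(b, q) = (-15 + 3)*b - 17*b = -12*b - 17*b = -29*b)
d(X(-5, K(0)), 12) + 327 = -29*(-1 - 1/2*0) + 327 = -29*(-1 + 0) + 327 = -29*(-1) + 327 = 29 + 327 = 356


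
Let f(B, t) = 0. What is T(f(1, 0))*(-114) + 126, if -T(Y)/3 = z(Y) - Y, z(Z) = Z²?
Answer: 126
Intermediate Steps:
T(Y) = -3*Y² + 3*Y (T(Y) = -3*(Y² - Y) = -3*Y² + 3*Y)
T(f(1, 0))*(-114) + 126 = (3*0*(1 - 1*0))*(-114) + 126 = (3*0*(1 + 0))*(-114) + 126 = (3*0*1)*(-114) + 126 = 0*(-114) + 126 = 0 + 126 = 126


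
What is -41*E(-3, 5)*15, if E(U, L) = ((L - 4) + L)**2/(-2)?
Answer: 11070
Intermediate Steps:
E(U, L) = -(-4 + 2*L)**2/2 (E(U, L) = ((-4 + L) + L)**2*(-1/2) = (-4 + 2*L)**2*(-1/2) = -(-4 + 2*L)**2/2)
-41*E(-3, 5)*15 = -(-82)*(-2 + 5)**2*15 = -(-82)*3**2*15 = -(-82)*9*15 = -41*(-18)*15 = 738*15 = 11070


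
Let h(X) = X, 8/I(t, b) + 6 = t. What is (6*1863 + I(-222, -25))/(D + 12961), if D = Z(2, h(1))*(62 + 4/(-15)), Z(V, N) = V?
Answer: 3185720/3729073 ≈ 0.85429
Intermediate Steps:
I(t, b) = 8/(-6 + t)
D = 1852/15 (D = 2*(62 + 4/(-15)) = 2*(62 + 4*(-1/15)) = 2*(62 - 4/15) = 2*(926/15) = 1852/15 ≈ 123.47)
(6*1863 + I(-222, -25))/(D + 12961) = (6*1863 + 8/(-6 - 222))/(1852/15 + 12961) = (11178 + 8/(-228))/(196267/15) = (11178 + 8*(-1/228))*(15/196267) = (11178 - 2/57)*(15/196267) = (637144/57)*(15/196267) = 3185720/3729073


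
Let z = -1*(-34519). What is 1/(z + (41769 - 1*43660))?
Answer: 1/32628 ≈ 3.0649e-5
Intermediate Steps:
z = 34519
1/(z + (41769 - 1*43660)) = 1/(34519 + (41769 - 1*43660)) = 1/(34519 + (41769 - 43660)) = 1/(34519 - 1891) = 1/32628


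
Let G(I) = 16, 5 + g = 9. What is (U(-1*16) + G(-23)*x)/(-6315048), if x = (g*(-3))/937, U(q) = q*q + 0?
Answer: -29960/739649997 ≈ -4.0506e-5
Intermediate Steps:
g = 4 (g = -5 + 9 = 4)
U(q) = q**2 (U(q) = q**2 + 0 = q**2)
x = -12/937 (x = (4*(-3))/937 = -12*1/937 = -12/937 ≈ -0.012807)
(U(-1*16) + G(-23)*x)/(-6315048) = ((-1*16)**2 + 16*(-12/937))/(-6315048) = ((-16)**2 - 192/937)*(-1/6315048) = (256 - 192/937)*(-1/6315048) = (239680/937)*(-1/6315048) = -29960/739649997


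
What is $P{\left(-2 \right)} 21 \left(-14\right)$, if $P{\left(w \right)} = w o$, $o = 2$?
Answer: $1176$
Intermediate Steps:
$P{\left(w \right)} = 2 w$ ($P{\left(w \right)} = w 2 = 2 w$)
$P{\left(-2 \right)} 21 \left(-14\right) = 2 \left(-2\right) 21 \left(-14\right) = \left(-4\right) 21 \left(-14\right) = \left(-84\right) \left(-14\right) = 1176$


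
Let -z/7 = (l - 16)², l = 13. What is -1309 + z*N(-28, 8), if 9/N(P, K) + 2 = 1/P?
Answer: -19579/19 ≈ -1030.5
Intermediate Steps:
N(P, K) = 9/(-2 + 1/P)
z = -63 (z = -7*(13 - 16)² = -7*(-3)² = -7*9 = -63)
-1309 + z*N(-28, 8) = -1309 - (-567)*(-28)/(-1 + 2*(-28)) = -1309 - (-567)*(-28)/(-1 - 56) = -1309 - (-567)*(-28)/(-57) = -1309 - (-567)*(-28)*(-1)/57 = -1309 - 63*(-84/19) = -1309 + 5292/19 = -19579/19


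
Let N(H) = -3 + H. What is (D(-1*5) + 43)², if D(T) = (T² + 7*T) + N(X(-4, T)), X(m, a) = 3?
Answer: 1089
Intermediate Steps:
D(T) = T² + 7*T (D(T) = (T² + 7*T) + (-3 + 3) = (T² + 7*T) + 0 = T² + 7*T)
(D(-1*5) + 43)² = ((-1*5)*(7 - 1*5) + 43)² = (-5*(7 - 5) + 43)² = (-5*2 + 43)² = (-10 + 43)² = 33² = 1089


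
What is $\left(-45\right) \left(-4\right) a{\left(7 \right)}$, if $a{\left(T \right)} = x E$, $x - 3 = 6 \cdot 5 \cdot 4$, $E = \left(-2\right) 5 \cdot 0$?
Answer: $0$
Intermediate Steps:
$E = 0$ ($E = \left(-10\right) 0 = 0$)
$x = 123$ ($x = 3 + 6 \cdot 5 \cdot 4 = 3 + 30 \cdot 4 = 3 + 120 = 123$)
$a{\left(T \right)} = 0$ ($a{\left(T \right)} = 123 \cdot 0 = 0$)
$\left(-45\right) \left(-4\right) a{\left(7 \right)} = \left(-45\right) \left(-4\right) 0 = 180 \cdot 0 = 0$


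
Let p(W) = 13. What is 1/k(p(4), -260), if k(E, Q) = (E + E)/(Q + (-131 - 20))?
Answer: -411/26 ≈ -15.808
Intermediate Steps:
k(E, Q) = 2*E/(-151 + Q) (k(E, Q) = (2*E)/(Q - 151) = (2*E)/(-151 + Q) = 2*E/(-151 + Q))
1/k(p(4), -260) = 1/(2*13/(-151 - 260)) = 1/(2*13/(-411)) = 1/(2*13*(-1/411)) = 1/(-26/411) = -411/26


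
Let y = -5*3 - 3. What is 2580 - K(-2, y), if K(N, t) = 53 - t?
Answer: 2509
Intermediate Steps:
y = -18 (y = -15 - 3 = -18)
2580 - K(-2, y) = 2580 - (53 - 1*(-18)) = 2580 - (53 + 18) = 2580 - 1*71 = 2580 - 71 = 2509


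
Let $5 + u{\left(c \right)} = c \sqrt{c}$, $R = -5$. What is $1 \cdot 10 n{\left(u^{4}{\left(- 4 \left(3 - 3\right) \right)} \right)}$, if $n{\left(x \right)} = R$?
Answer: $-50$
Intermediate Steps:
$u{\left(c \right)} = -5 + c^{\frac{3}{2}}$ ($u{\left(c \right)} = -5 + c \sqrt{c} = -5 + c^{\frac{3}{2}}$)
$n{\left(x \right)} = -5$
$1 \cdot 10 n{\left(u^{4}{\left(- 4 \left(3 - 3\right) \right)} \right)} = 1 \cdot 10 \left(-5\right) = 10 \left(-5\right) = -50$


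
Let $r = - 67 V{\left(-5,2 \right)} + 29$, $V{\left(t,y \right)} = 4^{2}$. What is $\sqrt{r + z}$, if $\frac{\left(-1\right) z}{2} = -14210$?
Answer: $\sqrt{27377} \approx 165.46$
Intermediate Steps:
$z = 28420$ ($z = \left(-2\right) \left(-14210\right) = 28420$)
$V{\left(t,y \right)} = 16$
$r = -1043$ ($r = \left(-67\right) 16 + 29 = -1072 + 29 = -1043$)
$\sqrt{r + z} = \sqrt{-1043 + 28420} = \sqrt{27377}$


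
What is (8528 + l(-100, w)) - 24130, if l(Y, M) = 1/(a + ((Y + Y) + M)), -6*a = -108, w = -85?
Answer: -4165735/267 ≈ -15602.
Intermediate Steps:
a = 18 (a = -1/6*(-108) = 18)
l(Y, M) = 1/(18 + M + 2*Y) (l(Y, M) = 1/(18 + ((Y + Y) + M)) = 1/(18 + (2*Y + M)) = 1/(18 + (M + 2*Y)) = 1/(18 + M + 2*Y))
(8528 + l(-100, w)) - 24130 = (8528 + 1/(18 - 85 + 2*(-100))) - 24130 = (8528 + 1/(18 - 85 - 200)) - 24130 = (8528 + 1/(-267)) - 24130 = (8528 - 1/267) - 24130 = 2276975/267 - 24130 = -4165735/267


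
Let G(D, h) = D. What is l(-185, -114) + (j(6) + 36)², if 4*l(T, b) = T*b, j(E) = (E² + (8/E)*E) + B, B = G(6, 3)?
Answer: 25337/2 ≈ 12669.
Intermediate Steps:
B = 6
j(E) = 14 + E² (j(E) = (E² + (8/E)*E) + 6 = (E² + 8) + 6 = (8 + E²) + 6 = 14 + E²)
l(T, b) = T*b/4 (l(T, b) = (T*b)/4 = T*b/4)
l(-185, -114) + (j(6) + 36)² = (¼)*(-185)*(-114) + ((14 + 6²) + 36)² = 10545/2 + ((14 + 36) + 36)² = 10545/2 + (50 + 36)² = 10545/2 + 86² = 10545/2 + 7396 = 25337/2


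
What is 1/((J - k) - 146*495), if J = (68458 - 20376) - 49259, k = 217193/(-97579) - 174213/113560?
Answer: -11081071240/813829775396873 ≈ -1.3616e-5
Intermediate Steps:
k = -41663967407/11081071240 (k = 217193*(-1/97579) - 174213*1/113560 = -217193/97579 - 174213/113560 = -41663967407/11081071240 ≈ -3.7599)
J = -1177 (J = 48082 - 49259 = -1177)
1/((J - k) - 146*495) = 1/((-1177 - 1*(-41663967407/11081071240)) - 146*495) = 1/((-1177 + 41663967407/11081071240) - 72270) = 1/(-13000756882073/11081071240 - 72270) = 1/(-813829775396873/11081071240) = -11081071240/813829775396873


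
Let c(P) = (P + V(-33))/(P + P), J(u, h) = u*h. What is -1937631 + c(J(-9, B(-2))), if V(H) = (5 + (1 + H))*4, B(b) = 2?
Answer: -3875255/2 ≈ -1.9376e+6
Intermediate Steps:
V(H) = 24 + 4*H (V(H) = (6 + H)*4 = 24 + 4*H)
J(u, h) = h*u
c(P) = (-108 + P)/(2*P) (c(P) = (P + (24 + 4*(-33)))/(P + P) = (P + (24 - 132))/((2*P)) = (P - 108)*(1/(2*P)) = (-108 + P)*(1/(2*P)) = (-108 + P)/(2*P))
-1937631 + c(J(-9, B(-2))) = -1937631 + (-108 + 2*(-9))/(2*((2*(-9)))) = -1937631 + (1/2)*(-108 - 18)/(-18) = -1937631 + (1/2)*(-1/18)*(-126) = -1937631 + 7/2 = -3875255/2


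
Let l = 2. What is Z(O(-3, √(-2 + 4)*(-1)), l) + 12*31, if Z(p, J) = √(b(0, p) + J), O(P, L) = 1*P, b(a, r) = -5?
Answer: 372 + I*√3 ≈ 372.0 + 1.732*I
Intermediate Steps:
O(P, L) = P
Z(p, J) = √(-5 + J)
Z(O(-3, √(-2 + 4)*(-1)), l) + 12*31 = √(-5 + 2) + 12*31 = √(-3) + 372 = I*√3 + 372 = 372 + I*√3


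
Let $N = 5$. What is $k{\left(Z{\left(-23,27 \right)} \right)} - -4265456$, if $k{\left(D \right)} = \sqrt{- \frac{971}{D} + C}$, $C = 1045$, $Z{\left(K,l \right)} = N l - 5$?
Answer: $4265456 + \frac{\sqrt{17534270}}{130} \approx 4.2655 \cdot 10^{6}$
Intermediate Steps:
$Z{\left(K,l \right)} = -5 + 5 l$ ($Z{\left(K,l \right)} = 5 l - 5 = -5 + 5 l$)
$k{\left(D \right)} = \sqrt{1045 - \frac{971}{D}}$ ($k{\left(D \right)} = \sqrt{- \frac{971}{D} + 1045} = \sqrt{1045 - \frac{971}{D}}$)
$k{\left(Z{\left(-23,27 \right)} \right)} - -4265456 = \sqrt{1045 - \frac{971}{-5 + 5 \cdot 27}} - -4265456 = \sqrt{1045 - \frac{971}{-5 + 135}} + 4265456 = \sqrt{1045 - \frac{971}{130}} + 4265456 = \sqrt{\frac{134879}{130}} + 4265456 = \frac{\sqrt{17534270}}{130} + 4265456 = 4265456 + \frac{\sqrt{17534270}}{130}$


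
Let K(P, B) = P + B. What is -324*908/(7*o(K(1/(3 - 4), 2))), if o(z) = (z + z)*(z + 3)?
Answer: -36774/7 ≈ -5253.4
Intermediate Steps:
K(P, B) = B + P
o(z) = 2*z*(3 + z) (o(z) = (2*z)*(3 + z) = 2*z*(3 + z))
-324*908/(7*o(K(1/(3 - 4), 2))) = -324*454/(7*(2 + 1/(3 - 4))*(3 + (2 + 1/(3 - 4)))) = -324*454/(7*(2 + 1/(-1))*(3 + (2 + 1/(-1)))) = -324*454/(7*(2 - 1)*(3 + (2 - 1))) = -324*454/(7*(3 + 1)) = -324/(-14*4*(-1/908)) = -324/(-7*8*(-1/908)) = -324/((-56*(-1/908))) = -324/14/227 = -324*227/14 = -36774/7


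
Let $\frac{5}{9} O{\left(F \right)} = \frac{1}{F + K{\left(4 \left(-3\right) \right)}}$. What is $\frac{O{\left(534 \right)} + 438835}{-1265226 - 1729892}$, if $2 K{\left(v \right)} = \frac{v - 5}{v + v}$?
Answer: $- \frac{56278395007}{384108907910} \approx -0.14652$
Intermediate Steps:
$K{\left(v \right)} = \frac{-5 + v}{4 v}$ ($K{\left(v \right)} = \frac{\left(v - 5\right) \frac{1}{v + v}}{2} = \frac{\left(-5 + v\right) \frac{1}{2 v}}{2} = \frac{\frac{1}{2} \frac{1}{v} \left(-5 + v\right)}{2} = \frac{-5 + v}{4 v}$)
$O{\left(F \right)} = \frac{9}{5 \left(\frac{17}{48} + F\right)}$ ($O{\left(F \right)} = \frac{9}{5 \left(F + \frac{-5 + 4 \left(-3\right)}{4 \cdot 4 \left(-3\right)}\right)} = \frac{9}{5 \left(F + \frac{-5 - 12}{4 \left(-12\right)}\right)} = \frac{9}{5 \left(F + \frac{1}{4} \left(- \frac{1}{12}\right) \left(-17\right)\right)} = \frac{9}{5 \left(F + \frac{17}{48}\right)} = \frac{9}{5 \left(\frac{17}{48} + F\right)}$)
$\frac{O{\left(534 \right)} + 438835}{-1265226 - 1729892} = \frac{\frac{432}{5 \left(17 + 48 \cdot 534\right)} + 438835}{-1265226 - 1729892} = \frac{\frac{432}{5 \left(17 + 25632\right)} + 438835}{-2995118} = \left(\frac{432}{5 \cdot 25649} + 438835\right) \left(- \frac{1}{2995118}\right) = \left(\frac{432}{5} \cdot \frac{1}{25649} + 438835\right) \left(- \frac{1}{2995118}\right) = \left(\frac{432}{128245} + 438835\right) \left(- \frac{1}{2995118}\right) = \frac{56278395007}{128245} \left(- \frac{1}{2995118}\right) = - \frac{56278395007}{384108907910}$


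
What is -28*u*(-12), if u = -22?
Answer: -7392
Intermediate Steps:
-28*u*(-12) = -28*(-22)*(-12) = 616*(-12) = -7392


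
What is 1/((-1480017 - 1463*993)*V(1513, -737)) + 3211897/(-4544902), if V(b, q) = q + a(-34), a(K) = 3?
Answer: -3457057215765973/4891808879418384 ≈ -0.70670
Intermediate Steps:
V(b, q) = 3 + q (V(b, q) = q + 3 = 3 + q)
1/((-1480017 - 1463*993)*V(1513, -737)) + 3211897/(-4544902) = 1/((-1480017 - 1463*993)*(3 - 737)) + 3211897/(-4544902) = 1/(-1480017 - 1452759*(-734)) + 3211897*(-1/4544902) = -1/734/(-2932776) - 3211897/4544902 = -1/2932776*(-1/734) - 3211897/4544902 = 1/2152657584 - 3211897/4544902 = -3457057215765973/4891808879418384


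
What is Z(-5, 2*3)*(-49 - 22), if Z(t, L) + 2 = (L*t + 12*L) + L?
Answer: -3266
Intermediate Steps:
Z(t, L) = -2 + 13*L + L*t (Z(t, L) = -2 + ((L*t + 12*L) + L) = -2 + ((12*L + L*t) + L) = -2 + (13*L + L*t) = -2 + 13*L + L*t)
Z(-5, 2*3)*(-49 - 22) = (-2 + 13*(2*3) + (2*3)*(-5))*(-49 - 22) = (-2 + 13*6 + 6*(-5))*(-71) = (-2 + 78 - 30)*(-71) = 46*(-71) = -3266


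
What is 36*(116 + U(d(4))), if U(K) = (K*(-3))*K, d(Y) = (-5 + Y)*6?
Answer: 288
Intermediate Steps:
d(Y) = -30 + 6*Y
U(K) = -3*K**2 (U(K) = (-3*K)*K = -3*K**2)
36*(116 + U(d(4))) = 36*(116 - 3*(-30 + 6*4)**2) = 36*(116 - 3*(-30 + 24)**2) = 36*(116 - 3*(-6)**2) = 36*(116 - 3*36) = 36*(116 - 108) = 36*8 = 288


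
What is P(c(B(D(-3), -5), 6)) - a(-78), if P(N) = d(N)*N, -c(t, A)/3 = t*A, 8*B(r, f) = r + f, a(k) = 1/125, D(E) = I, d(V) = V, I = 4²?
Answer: 1225109/2000 ≈ 612.55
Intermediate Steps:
I = 16
D(E) = 16
a(k) = 1/125
B(r, f) = f/8 + r/8 (B(r, f) = (r + f)/8 = (f + r)/8 = f/8 + r/8)
c(t, A) = -3*A*t (c(t, A) = -3*t*A = -3*A*t)
P(N) = N² (P(N) = N*N = N²)
P(c(B(D(-3), -5), 6)) - a(-78) = (-3*6*((⅛)*(-5) + (⅛)*16))² - 1*1/125 = (-3*6*(-5/8 + 2))² - 1/125 = (-3*6*11/8)² - 1/125 = (-99/4)² - 1/125 = 9801/16 - 1/125 = 1225109/2000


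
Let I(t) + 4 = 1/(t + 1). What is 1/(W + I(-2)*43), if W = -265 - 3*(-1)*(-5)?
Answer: -1/495 ≈ -0.0020202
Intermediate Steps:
I(t) = -4 + 1/(1 + t) (I(t) = -4 + 1/(t + 1) = -4 + 1/(1 + t))
W = -280 (W = -265 + 3*(-5) = -265 - 15 = -280)
1/(W + I(-2)*43) = 1/(-280 + ((-3 - 4*(-2))/(1 - 2))*43) = 1/(-280 + ((-3 + 8)/(-1))*43) = 1/(-280 - 1*5*43) = 1/(-280 - 5*43) = 1/(-280 - 215) = 1/(-495) = -1/495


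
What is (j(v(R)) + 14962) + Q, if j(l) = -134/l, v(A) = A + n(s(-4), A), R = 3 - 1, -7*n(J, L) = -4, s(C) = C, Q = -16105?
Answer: -10756/9 ≈ -1195.1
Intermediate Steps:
n(J, L) = 4/7 (n(J, L) = -⅐*(-4) = 4/7)
R = 2
v(A) = 4/7 + A (v(A) = A + 4/7 = 4/7 + A)
(j(v(R)) + 14962) + Q = (-134/(4/7 + 2) + 14962) - 16105 = (-134/18/7 + 14962) - 16105 = (-134*7/18 + 14962) - 16105 = (-469/9 + 14962) - 16105 = 134189/9 - 16105 = -10756/9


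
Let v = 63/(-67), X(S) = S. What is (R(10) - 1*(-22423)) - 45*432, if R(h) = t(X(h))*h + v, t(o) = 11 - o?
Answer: 200468/67 ≈ 2992.1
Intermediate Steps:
v = -63/67 (v = 63*(-1/67) = -63/67 ≈ -0.94030)
R(h) = -63/67 + h*(11 - h) (R(h) = (11 - h)*h - 63/67 = h*(11 - h) - 63/67 = -63/67 + h*(11 - h))
(R(10) - 1*(-22423)) - 45*432 = ((-63/67 - 1*10² + 11*10) - 1*(-22423)) - 45*432 = ((-63/67 - 1*100 + 110) + 22423) - 19440 = ((-63/67 - 100 + 110) + 22423) - 19440 = (607/67 + 22423) - 19440 = 1502948/67 - 19440 = 200468/67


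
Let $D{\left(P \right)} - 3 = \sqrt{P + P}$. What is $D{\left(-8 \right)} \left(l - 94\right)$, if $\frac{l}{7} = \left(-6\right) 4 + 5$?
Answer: $-681 - 908 i \approx -681.0 - 908.0 i$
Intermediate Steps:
$l = -133$ ($l = 7 \left(\left(-6\right) 4 + 5\right) = 7 \left(-24 + 5\right) = 7 \left(-19\right) = -133$)
$D{\left(P \right)} = 3 + \sqrt{2} \sqrt{P}$ ($D{\left(P \right)} = 3 + \sqrt{P + P} = 3 + \sqrt{2 P} = 3 + \sqrt{2} \sqrt{P}$)
$D{\left(-8 \right)} \left(l - 94\right) = \left(3 + \sqrt{2} \sqrt{-8}\right) \left(-133 - 94\right) = \left(3 + \sqrt{2} \cdot 2 i \sqrt{2}\right) \left(-227\right) = \left(3 + 4 i\right) \left(-227\right) = -681 - 908 i$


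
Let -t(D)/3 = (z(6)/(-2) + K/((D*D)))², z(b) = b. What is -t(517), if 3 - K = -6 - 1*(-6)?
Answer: 1928957623488/71443409521 ≈ 27.000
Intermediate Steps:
K = 3 (K = 3 - (-6 - 1*(-6)) = 3 - (-6 + 6) = 3 - 1*0 = 3 + 0 = 3)
t(D) = -3*(-3 + 3/D²)² (t(D) = -3*(6/(-2) + 3/((D*D)))² = -3*(6*(-½) + 3/(D²))² = -3*(-3 + 3/D²)²)
-t(517) = -(-27)*(-1 + 517²)²/517⁴ = -(-27)*(-1 + 267289)²/71443409521 = -(-27)*267288²/71443409521 = -(-27)*71442874944/71443409521 = -1*(-1928957623488/71443409521) = 1928957623488/71443409521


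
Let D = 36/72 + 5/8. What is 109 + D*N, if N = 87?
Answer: 1655/8 ≈ 206.88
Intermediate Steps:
D = 9/8 (D = 36*(1/72) + 5*(⅛) = ½ + 5/8 = 9/8 ≈ 1.1250)
109 + D*N = 109 + (9/8)*87 = 109 + 783/8 = 1655/8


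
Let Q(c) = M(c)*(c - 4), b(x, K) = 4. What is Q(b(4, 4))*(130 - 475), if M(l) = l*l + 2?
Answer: 0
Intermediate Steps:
M(l) = 2 + l² (M(l) = l² + 2 = 2 + l²)
Q(c) = (-4 + c)*(2 + c²) (Q(c) = (2 + c²)*(c - 4) = (2 + c²)*(-4 + c) = (-4 + c)*(2 + c²))
Q(b(4, 4))*(130 - 475) = ((-4 + 4)*(2 + 4²))*(130 - 475) = (0*(2 + 16))*(-345) = (0*18)*(-345) = 0*(-345) = 0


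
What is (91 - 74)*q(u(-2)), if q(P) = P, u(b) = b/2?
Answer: -17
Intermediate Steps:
u(b) = b/2 (u(b) = b*(½) = b/2)
(91 - 74)*q(u(-2)) = (91 - 74)*((½)*(-2)) = 17*(-1) = -17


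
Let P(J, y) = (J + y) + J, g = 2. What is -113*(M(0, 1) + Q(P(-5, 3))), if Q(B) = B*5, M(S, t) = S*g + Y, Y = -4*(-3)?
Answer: 2599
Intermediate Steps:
Y = 12
P(J, y) = y + 2*J
M(S, t) = 12 + 2*S (M(S, t) = S*2 + 12 = 2*S + 12 = 12 + 2*S)
Q(B) = 5*B
-113*(M(0, 1) + Q(P(-5, 3))) = -113*((12 + 2*0) + 5*(3 + 2*(-5))) = -113*((12 + 0) + 5*(3 - 10)) = -113*(12 + 5*(-7)) = -113*(12 - 35) = -113*(-23) = 2599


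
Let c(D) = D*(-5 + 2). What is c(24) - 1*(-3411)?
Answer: 3339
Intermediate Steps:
c(D) = -3*D (c(D) = D*(-3) = -3*D)
c(24) - 1*(-3411) = -3*24 - 1*(-3411) = -72 + 3411 = 3339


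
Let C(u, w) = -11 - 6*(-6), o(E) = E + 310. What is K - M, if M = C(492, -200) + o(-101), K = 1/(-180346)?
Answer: -42200965/180346 ≈ -234.00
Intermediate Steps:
o(E) = 310 + E
K = -1/180346 ≈ -5.5449e-6
C(u, w) = 25 (C(u, w) = -11 + 36 = 25)
M = 234 (M = 25 + (310 - 101) = 25 + 209 = 234)
K - M = -1/180346 - 1*234 = -1/180346 - 234 = -42200965/180346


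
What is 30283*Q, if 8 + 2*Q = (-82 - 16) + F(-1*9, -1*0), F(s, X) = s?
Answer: -3482545/2 ≈ -1.7413e+6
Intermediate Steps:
Q = -115/2 (Q = -4 + ((-82 - 16) - 1*9)/2 = -4 + (-98 - 9)/2 = -4 + (½)*(-107) = -4 - 107/2 = -115/2 ≈ -57.500)
30283*Q = 30283*(-115/2) = -3482545/2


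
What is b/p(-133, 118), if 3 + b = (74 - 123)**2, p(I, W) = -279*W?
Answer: -1199/16461 ≈ -0.072839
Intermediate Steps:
b = 2398 (b = -3 + (74 - 123)**2 = -3 + (-49)**2 = -3 + 2401 = 2398)
b/p(-133, 118) = 2398/((-279*118)) = 2398/(-32922) = 2398*(-1/32922) = -1199/16461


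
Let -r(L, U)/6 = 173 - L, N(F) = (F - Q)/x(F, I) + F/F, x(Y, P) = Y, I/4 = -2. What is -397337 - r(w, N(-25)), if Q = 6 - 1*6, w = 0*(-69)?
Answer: -396299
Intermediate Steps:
w = 0
Q = 0 (Q = 6 - 6 = 0)
I = -8 (I = 4*(-2) = -8)
N(F) = 2 (N(F) = (F - 1*0)/F + F/F = (F + 0)/F + 1 = F/F + 1 = 1 + 1 = 2)
r(L, U) = -1038 + 6*L (r(L, U) = -6*(173 - L) = -1038 + 6*L)
-397337 - r(w, N(-25)) = -397337 - (-1038 + 6*0) = -397337 - (-1038 + 0) = -397337 - 1*(-1038) = -397337 + 1038 = -396299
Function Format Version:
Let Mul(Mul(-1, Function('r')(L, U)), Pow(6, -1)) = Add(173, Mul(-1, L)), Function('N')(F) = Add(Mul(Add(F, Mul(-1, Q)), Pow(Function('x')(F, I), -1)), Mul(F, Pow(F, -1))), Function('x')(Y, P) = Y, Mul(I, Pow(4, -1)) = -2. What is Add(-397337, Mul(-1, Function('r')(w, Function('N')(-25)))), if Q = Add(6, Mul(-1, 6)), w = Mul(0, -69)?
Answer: -396299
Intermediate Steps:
w = 0
Q = 0 (Q = Add(6, -6) = 0)
I = -8 (I = Mul(4, -2) = -8)
Function('N')(F) = 2 (Function('N')(F) = Add(Mul(Add(F, Mul(-1, 0)), Pow(F, -1)), Mul(F, Pow(F, -1))) = Add(Mul(Add(F, 0), Pow(F, -1)), 1) = Add(Mul(F, Pow(F, -1)), 1) = Add(1, 1) = 2)
Function('r')(L, U) = Add(-1038, Mul(6, L)) (Function('r')(L, U) = Mul(-6, Add(173, Mul(-1, L))) = Add(-1038, Mul(6, L)))
Add(-397337, Mul(-1, Function('r')(w, Function('N')(-25)))) = Add(-397337, Mul(-1, Add(-1038, Mul(6, 0)))) = Add(-397337, Mul(-1, Add(-1038, 0))) = Add(-397337, Mul(-1, -1038)) = Add(-397337, 1038) = -396299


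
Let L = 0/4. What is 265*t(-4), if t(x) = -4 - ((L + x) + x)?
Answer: 1060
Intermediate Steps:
L = 0 (L = 0*(1/4) = 0)
t(x) = -4 - 2*x (t(x) = -4 - ((0 + x) + x) = -4 - (x + x) = -4 - 2*x)
265*t(-4) = 265*(-4 - 2*(-4)) = 265*(-4 + 8) = 265*4 = 1060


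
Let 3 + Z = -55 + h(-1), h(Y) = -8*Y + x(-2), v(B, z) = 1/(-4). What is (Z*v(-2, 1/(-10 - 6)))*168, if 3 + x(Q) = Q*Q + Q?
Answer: 2142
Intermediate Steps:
x(Q) = -3 + Q + Q**2 (x(Q) = -3 + (Q*Q + Q) = -3 + (Q**2 + Q) = -3 + (Q + Q**2) = -3 + Q + Q**2)
v(B, z) = -1/4
h(Y) = -1 - 8*Y (h(Y) = -8*Y + (-3 - 2 + (-2)**2) = -8*Y + (-3 - 2 + 4) = -8*Y - 1 = -1 - 8*Y)
Z = -51 (Z = -3 + (-55 + (-1 - 8*(-1))) = -3 + (-55 + (-1 + 8)) = -3 + (-55 + 7) = -3 - 48 = -51)
(Z*v(-2, 1/(-10 - 6)))*168 = -51*(-1/4)*168 = (51/4)*168 = 2142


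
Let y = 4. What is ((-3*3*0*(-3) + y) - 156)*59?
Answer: -8968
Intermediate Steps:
((-3*3*0*(-3) + y) - 156)*59 = ((-3*3*0*(-3) + 4) - 156)*59 = ((-0*(-3) + 4) - 156)*59 = ((-3*0 + 4) - 156)*59 = ((0 + 4) - 156)*59 = (4 - 156)*59 = -152*59 = -8968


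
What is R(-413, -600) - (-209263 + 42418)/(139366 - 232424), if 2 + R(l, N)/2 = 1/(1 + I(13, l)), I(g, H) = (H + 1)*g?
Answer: -24260029/4187610 ≈ -5.7933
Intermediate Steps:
I(g, H) = g*(1 + H) (I(g, H) = (1 + H)*g = g*(1 + H))
R(l, N) = -4 + 2/(14 + 13*l) (R(l, N) = -4 + 2/(1 + 13*(1 + l)) = -4 + 2/(1 + (13 + 13*l)) = -4 + 2/(14 + 13*l))
R(-413, -600) - (-209263 + 42418)/(139366 - 232424) = 2*(-27 - 26*(-413))/(14 + 13*(-413)) - (-209263 + 42418)/(139366 - 232424) = 2*(-27 + 10738)/(14 - 5369) - (-166845)/(-93058) = 2*10711/(-5355) - (-166845)*(-1)/93058 = 2*(-1/5355)*10711 - 1*23835/13294 = -21422/5355 - 23835/13294 = -24260029/4187610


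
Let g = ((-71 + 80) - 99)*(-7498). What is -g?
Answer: -674820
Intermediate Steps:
g = 674820 (g = (9 - 99)*(-7498) = -90*(-7498) = 674820)
-g = -1*674820 = -674820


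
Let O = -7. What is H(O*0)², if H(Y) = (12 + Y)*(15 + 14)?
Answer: 121104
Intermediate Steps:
H(Y) = 348 + 29*Y (H(Y) = (12 + Y)*29 = 348 + 29*Y)
H(O*0)² = (348 + 29*(-7*0))² = (348 + 29*0)² = (348 + 0)² = 348² = 121104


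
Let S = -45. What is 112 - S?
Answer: 157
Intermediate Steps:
112 - S = 112 - 1*(-45) = 112 + 45 = 157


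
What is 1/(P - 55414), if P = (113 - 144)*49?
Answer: -1/56933 ≈ -1.7565e-5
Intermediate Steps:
P = -1519 (P = -31*49 = -1519)
1/(P - 55414) = 1/(-1519 - 55414) = 1/(-56933) = -1/56933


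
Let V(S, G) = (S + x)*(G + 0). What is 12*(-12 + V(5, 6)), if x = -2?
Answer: 72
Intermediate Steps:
V(S, G) = G*(-2 + S) (V(S, G) = (S - 2)*(G + 0) = (-2 + S)*G = G*(-2 + S))
12*(-12 + V(5, 6)) = 12*(-12 + 6*(-2 + 5)) = 12*(-12 + 6*3) = 12*(-12 + 18) = 12*6 = 72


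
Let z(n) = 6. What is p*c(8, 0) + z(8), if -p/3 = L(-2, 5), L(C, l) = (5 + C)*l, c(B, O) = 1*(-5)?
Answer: 231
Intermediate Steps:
c(B, O) = -5
L(C, l) = l*(5 + C)
p = -45 (p = -15*(5 - 2) = -15*3 = -3*15 = -45)
p*c(8, 0) + z(8) = -45*(-5) + 6 = 225 + 6 = 231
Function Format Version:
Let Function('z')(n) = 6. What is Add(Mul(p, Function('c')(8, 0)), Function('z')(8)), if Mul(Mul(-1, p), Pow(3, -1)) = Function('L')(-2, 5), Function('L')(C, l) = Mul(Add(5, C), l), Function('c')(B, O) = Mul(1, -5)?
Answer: 231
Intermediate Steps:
Function('c')(B, O) = -5
Function('L')(C, l) = Mul(l, Add(5, C))
p = -45 (p = Mul(-3, Mul(5, Add(5, -2))) = Mul(-3, Mul(5, 3)) = Mul(-3, 15) = -45)
Add(Mul(p, Function('c')(8, 0)), Function('z')(8)) = Add(Mul(-45, -5), 6) = Add(225, 6) = 231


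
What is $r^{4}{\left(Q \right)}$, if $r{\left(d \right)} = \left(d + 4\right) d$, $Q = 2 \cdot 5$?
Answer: $384160000$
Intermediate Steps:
$Q = 10$
$r{\left(d \right)} = d \left(4 + d\right)$ ($r{\left(d \right)} = \left(4 + d\right) d = d \left(4 + d\right)$)
$r^{4}{\left(Q \right)} = \left(10 \left(4 + 10\right)\right)^{4} = \left(10 \cdot 14\right)^{4} = 140^{4} = 384160000$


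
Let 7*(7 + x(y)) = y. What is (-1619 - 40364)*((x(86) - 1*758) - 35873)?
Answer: 10763601540/7 ≈ 1.5377e+9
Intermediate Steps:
x(y) = -7 + y/7
(-1619 - 40364)*((x(86) - 1*758) - 35873) = (-1619 - 40364)*(((-7 + (1/7)*86) - 1*758) - 35873) = -41983*(((-7 + 86/7) - 758) - 35873) = -41983*((37/7 - 758) - 35873) = -41983*(-5269/7 - 35873) = -41983*(-256380/7) = 10763601540/7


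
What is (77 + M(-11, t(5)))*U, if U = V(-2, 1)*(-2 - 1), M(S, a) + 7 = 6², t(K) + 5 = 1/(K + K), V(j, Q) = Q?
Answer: -318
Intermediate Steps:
t(K) = -5 + 1/(2*K) (t(K) = -5 + 1/(K + K) = -5 + 1/(2*K))
M(S, a) = 29 (M(S, a) = -7 + 6² = -7 + 36 = 29)
U = -3 (U = 1*(-2 - 1) = 1*(-3) = -3)
(77 + M(-11, t(5)))*U = (77 + 29)*(-3) = 106*(-3) = -318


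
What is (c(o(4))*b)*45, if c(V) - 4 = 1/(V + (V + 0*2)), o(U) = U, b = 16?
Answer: 2970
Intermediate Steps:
c(V) = 4 + 1/(2*V) (c(V) = 4 + 1/(V + (V + 0*2)) = 4 + 1/(V + (V + 0)) = 4 + 1/(V + V) = 4 + 1/(2*V))
(c(o(4))*b)*45 = ((4 + (½)/4)*16)*45 = ((4 + (½)*(¼))*16)*45 = ((4 + ⅛)*16)*45 = ((33/8)*16)*45 = 66*45 = 2970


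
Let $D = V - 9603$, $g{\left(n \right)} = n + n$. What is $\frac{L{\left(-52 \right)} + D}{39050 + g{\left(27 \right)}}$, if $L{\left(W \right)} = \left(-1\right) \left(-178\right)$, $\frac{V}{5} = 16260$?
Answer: $\frac{71875}{39104} \approx 1.838$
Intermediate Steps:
$V = 81300$ ($V = 5 \cdot 16260 = 81300$)
$L{\left(W \right)} = 178$
$g{\left(n \right)} = 2 n$
$D = 71697$ ($D = 81300 - 9603 = 71697$)
$\frac{L{\left(-52 \right)} + D}{39050 + g{\left(27 \right)}} = \frac{178 + 71697}{39050 + 2 \cdot 27} = \frac{71875}{39050 + 54} = \frac{71875}{39104}$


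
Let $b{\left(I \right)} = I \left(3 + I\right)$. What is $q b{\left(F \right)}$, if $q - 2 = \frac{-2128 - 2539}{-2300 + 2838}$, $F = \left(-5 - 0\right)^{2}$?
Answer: $- \frac{1256850}{269} \approx -4672.3$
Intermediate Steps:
$F = 25$ ($F = \left(-5 + \left(-3 + 3\right)\right)^{2} = \left(-5 + 0\right)^{2} = \left(-5\right)^{2} = 25$)
$q = - \frac{3591}{538}$ ($q = 2 + \frac{-2128 - 2539}{-2300 + 2838} = 2 - \frac{4667}{538} = - \frac{3591}{538} \approx -6.6747$)
$q b{\left(F \right)} = - \frac{3591 \cdot 25 \left(3 + 25\right)}{538} = - \frac{3591 \cdot 25 \cdot 28}{538} = \left(- \frac{3591}{538}\right) 700 = - \frac{1256850}{269}$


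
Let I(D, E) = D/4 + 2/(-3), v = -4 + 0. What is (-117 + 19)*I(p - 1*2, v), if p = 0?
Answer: 343/3 ≈ 114.33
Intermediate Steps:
v = -4
I(D, E) = -2/3 + D/4 (I(D, E) = D*(1/4) + 2*(-1/3) = D/4 - 2/3 = -2/3 + D/4)
(-117 + 19)*I(p - 1*2, v) = (-117 + 19)*(-2/3 + (0 - 1*2)/4) = -98*(-2/3 + (0 - 2)/4) = -98*(-2/3 + (1/4)*(-2)) = -98*(-2/3 - 1/2) = -98*(-7/6) = 343/3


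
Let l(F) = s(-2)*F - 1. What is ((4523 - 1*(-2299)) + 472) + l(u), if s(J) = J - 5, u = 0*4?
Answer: 7293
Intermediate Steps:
u = 0
s(J) = -5 + J
l(F) = -1 - 7*F (l(F) = (-5 - 2)*F - 1 = -7*F - 1 = -1 - 7*F)
((4523 - 1*(-2299)) + 472) + l(u) = ((4523 - 1*(-2299)) + 472) + (-1 - 7*0) = ((4523 + 2299) + 472) + (-1 + 0) = (6822 + 472) - 1 = 7294 - 1 = 7293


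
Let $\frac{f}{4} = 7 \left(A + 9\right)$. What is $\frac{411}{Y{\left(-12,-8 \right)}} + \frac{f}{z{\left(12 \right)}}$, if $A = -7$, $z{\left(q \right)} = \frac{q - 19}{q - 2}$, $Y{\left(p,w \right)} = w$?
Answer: $- \frac{1051}{8} \approx -131.38$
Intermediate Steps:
$z{\left(q \right)} = \frac{-19 + q}{-2 + q}$
$f = 56$ ($f = 4 \cdot 7 \left(-7 + 9\right) = 4 \cdot 7 \cdot 2 = 4 \cdot 14 = 56$)
$\frac{411}{Y{\left(-12,-8 \right)}} + \frac{f}{z{\left(12 \right)}} = \frac{411}{-8} + \frac{56}{\frac{1}{-2 + 12} \left(-19 + 12\right)} = 411 \left(- \frac{1}{8}\right) + \frac{56}{\frac{1}{10} \left(-7\right)} = - \frac{411}{8} + \frac{56}{\frac{1}{10} \left(-7\right)} = - \frac{411}{8} + \frac{56}{- \frac{7}{10}} = - \frac{411}{8} + 56 \left(- \frac{10}{7}\right) = - \frac{411}{8} - 80 = - \frac{1051}{8}$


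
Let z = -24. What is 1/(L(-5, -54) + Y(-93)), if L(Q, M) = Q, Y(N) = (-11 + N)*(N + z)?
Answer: 1/12163 ≈ 8.2217e-5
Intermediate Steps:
Y(N) = (-24 + N)*(-11 + N) (Y(N) = (-11 + N)*(N - 24) = (-11 + N)*(-24 + N) = (-24 + N)*(-11 + N))
1/(L(-5, -54) + Y(-93)) = 1/(-5 + (264 + (-93)**2 - 35*(-93))) = 1/(-5 + (264 + 8649 + 3255)) = 1/(-5 + 12168) = 1/12163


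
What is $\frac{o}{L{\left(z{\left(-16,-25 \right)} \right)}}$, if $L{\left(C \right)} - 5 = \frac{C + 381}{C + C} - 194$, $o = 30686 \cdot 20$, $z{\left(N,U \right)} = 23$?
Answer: $- \frac{2823112}{829} \approx -3405.4$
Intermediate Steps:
$o = 613720$
$L{\left(C \right)} = -189 + \frac{381 + C}{2 C}$ ($L{\left(C \right)} = 5 + \left(\frac{C + 381}{C + C} - 194\right) = 5 - \left(194 - \frac{381 + C}{2 C}\right) = -189 + \frac{381 + C}{2 C}$)
$\frac{o}{L{\left(z{\left(-16,-25 \right)} \right)}} = \frac{613720}{\frac{1}{2} \cdot \frac{1}{23} \left(381 - 8671\right)} = \frac{613720}{\frac{1}{2} \cdot \frac{1}{23} \left(-8290\right)} = \frac{613720}{- \frac{4145}{23}} = 613720 \left(- \frac{23}{4145}\right) = - \frac{2823112}{829}$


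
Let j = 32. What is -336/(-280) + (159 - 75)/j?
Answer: 153/40 ≈ 3.8250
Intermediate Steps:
-336/(-280) + (159 - 75)/j = -336/(-280) + (159 - 75)/32 = -336*(-1/280) + 84*(1/32) = 6/5 + 21/8 = 153/40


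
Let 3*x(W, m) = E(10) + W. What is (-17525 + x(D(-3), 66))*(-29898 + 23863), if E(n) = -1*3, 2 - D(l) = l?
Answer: 317278055/3 ≈ 1.0576e+8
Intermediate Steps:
D(l) = 2 - l
E(n) = -3
x(W, m) = -1 + W/3 (x(W, m) = (-3 + W)/3 = -1 + W/3)
(-17525 + x(D(-3), 66))*(-29898 + 23863) = (-17525 + (-1 + (2 - 1*(-3))/3))*(-29898 + 23863) = (-17525 + (-1 + (2 + 3)/3))*(-6035) = (-17525 + (-1 + (⅓)*5))*(-6035) = (-17525 + (-1 + 5/3))*(-6035) = (-17525 + ⅔)*(-6035) = -52573/3*(-6035) = 317278055/3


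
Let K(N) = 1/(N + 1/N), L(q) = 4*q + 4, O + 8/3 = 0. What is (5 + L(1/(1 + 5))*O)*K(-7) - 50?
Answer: -22031/450 ≈ -48.958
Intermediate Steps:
O = -8/3 (O = -8/3 + 0 = -8/3 ≈ -2.6667)
L(q) = 4 + 4*q
(5 + L(1/(1 + 5))*O)*K(-7) - 50 = (5 + (4 + 4/(1 + 5))*(-8/3))*(-7/(1 + (-7)²)) - 50 = (5 + (4 + 4/6)*(-8/3))*(-7/(1 + 49)) - 50 = (5 + (4 + 4*(⅙))*(-8/3))*(-7/50) - 50 = (5 + (4 + ⅔)*(-8/3))*(-7*1/50) - 50 = (5 + (14/3)*(-8/3))*(-7/50) - 50 = (5 - 112/9)*(-7/50) - 50 = -67/9*(-7/50) - 50 = 469/450 - 50 = -22031/450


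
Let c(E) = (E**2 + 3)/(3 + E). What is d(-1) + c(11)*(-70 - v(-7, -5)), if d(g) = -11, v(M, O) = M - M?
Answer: -631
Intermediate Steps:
v(M, O) = 0
c(E) = (3 + E**2)/(3 + E)
d(-1) + c(11)*(-70 - v(-7, -5)) = -11 + ((3 + 11**2)/(3 + 11))*(-70 - 1*0) = -11 + ((3 + 121)/14)*(-70 + 0) = -11 + ((1/14)*124)*(-70) = -11 + (62/7)*(-70) = -11 - 620 = -631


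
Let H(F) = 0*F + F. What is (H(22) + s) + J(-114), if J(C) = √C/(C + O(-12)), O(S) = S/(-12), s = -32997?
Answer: -32975 - I*√114/113 ≈ -32975.0 - 0.094487*I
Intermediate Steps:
H(F) = F (H(F) = 0 + F = F)
O(S) = -S/12 (O(S) = S*(-1/12) = -S/12)
J(C) = √C/(1 + C) (J(C) = √C/(C - 1/12*(-12)) = √C/(C + 1) = √C/(1 + C))
(H(22) + s) + J(-114) = (22 - 32997) + √(-114)/(1 - 114) = -32975 + (I*√114)/(-113) = -32975 + (I*√114)*(-1/113) = -32975 - I*√114/113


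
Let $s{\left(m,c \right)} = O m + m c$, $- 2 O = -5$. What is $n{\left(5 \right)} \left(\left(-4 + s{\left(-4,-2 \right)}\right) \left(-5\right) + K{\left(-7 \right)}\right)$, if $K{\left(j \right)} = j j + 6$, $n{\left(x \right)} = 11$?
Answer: $935$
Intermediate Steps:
$O = \frac{5}{2}$ ($O = \left(- \frac{1}{2}\right) \left(-5\right) = \frac{5}{2} \approx 2.5$)
$s{\left(m,c \right)} = \frac{5 m}{2} + c m$ ($s{\left(m,c \right)} = \frac{5 m}{2} + m c = \frac{5 m}{2} + c m$)
$K{\left(j \right)} = 6 + j^{2}$ ($K{\left(j \right)} = j^{2} + 6 = 6 + j^{2}$)
$n{\left(5 \right)} \left(\left(-4 + s{\left(-4,-2 \right)}\right) \left(-5\right) + K{\left(-7 \right)}\right) = 11 \left(\left(-4 + \frac{1}{2} \left(-4\right) \left(5 + 2 \left(-2\right)\right)\right) \left(-5\right) + \left(6 + \left(-7\right)^{2}\right)\right) = 11 \left(\left(-4 + \frac{1}{2} \left(-4\right) \left(5 - 4\right)\right) \left(-5\right) + \left(6 + 49\right)\right) = 11 \left(\left(-4 + \frac{1}{2} \left(-4\right) 1\right) \left(-5\right) + 55\right) = 11 \left(\left(-4 - 2\right) \left(-5\right) + 55\right) = 11 \left(\left(-6\right) \left(-5\right) + 55\right) = 11 \left(30 + 55\right) = 11 \cdot 85 = 935$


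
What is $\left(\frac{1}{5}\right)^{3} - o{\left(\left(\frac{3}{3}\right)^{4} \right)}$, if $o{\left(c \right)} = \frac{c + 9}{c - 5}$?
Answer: $\frac{627}{250} \approx 2.508$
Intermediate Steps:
$o{\left(c \right)} = \frac{9 + c}{-5 + c}$
$\left(\frac{1}{5}\right)^{3} - o{\left(\left(\frac{3}{3}\right)^{4} \right)} = \left(\frac{1}{5}\right)^{3} - \frac{9 + \left(\frac{3}{3}\right)^{4}}{-5 + \left(\frac{3}{3}\right)^{4}} = \left(\frac{1}{5}\right)^{3} - \frac{9 + \left(3 \cdot \frac{1}{3}\right)^{4}}{-5 + \left(3 \cdot \frac{1}{3}\right)^{4}} = \frac{1}{125} - \frac{9 + 1^{4}}{-5 + 1^{4}} = \frac{1}{125} - \frac{9 + 1}{-5 + 1} = \frac{1}{125} - \frac{1}{-4} \cdot 10 = \frac{1}{125} - \left(- \frac{1}{4}\right) 10 = \frac{1}{125} - - \frac{5}{2} = \frac{1}{125} + \frac{5}{2} = \frac{627}{250}$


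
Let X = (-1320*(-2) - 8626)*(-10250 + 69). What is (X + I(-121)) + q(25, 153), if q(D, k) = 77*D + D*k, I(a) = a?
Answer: 60949095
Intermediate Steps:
X = 60943466 (X = (2640 - 8626)*(-10181) = -5986*(-10181) = 60943466)
(X + I(-121)) + q(25, 153) = (60943466 - 121) + 25*(77 + 153) = 60943345 + 25*230 = 60943345 + 5750 = 60949095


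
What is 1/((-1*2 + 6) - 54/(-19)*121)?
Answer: 19/6610 ≈ 0.0028744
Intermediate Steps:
1/((-1*2 + 6) - 54/(-19)*121) = 1/((-2 + 6) - 54*(-1/19)*121) = 1/(4 + (54/19)*121) = 1/(4 + 6534/19) = 1/(6610/19) = 19/6610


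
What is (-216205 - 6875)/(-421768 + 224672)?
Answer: 27885/24637 ≈ 1.1318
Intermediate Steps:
(-216205 - 6875)/(-421768 + 224672) = -223080/(-197096) = -223080*(-1/197096) = 27885/24637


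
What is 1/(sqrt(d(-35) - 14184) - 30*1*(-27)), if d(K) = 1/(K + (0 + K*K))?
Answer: 963900/797637959 - I*sqrt(20085961210)/797637959 ≈ 0.0012084 - 0.00017768*I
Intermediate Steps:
d(K) = 1/(K + K**2) (d(K) = 1/(K + (0 + K**2)) = 1/(K + K**2))
1/(sqrt(d(-35) - 14184) - 30*1*(-27)) = 1/(sqrt(1/((-35)*(1 - 35)) - 14184) - 30*1*(-27)) = 1/(sqrt(-1/35/(-34) - 14184) - 30*(-27)) = 1/(sqrt(-1/35*(-1/34) - 14184) + 810) = 1/(sqrt(1/1190 - 14184) + 810) = 1/(sqrt(-16878959/1190) + 810) = 1/(I*sqrt(20085961210)/1190 + 810) = 1/(810 + I*sqrt(20085961210)/1190)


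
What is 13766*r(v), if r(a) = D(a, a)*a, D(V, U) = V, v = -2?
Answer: 55064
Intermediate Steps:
r(a) = a² (r(a) = a*a = a²)
13766*r(v) = 13766*(-2)² = 13766*4 = 55064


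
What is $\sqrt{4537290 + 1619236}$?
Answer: $\sqrt{6156526} \approx 2481.2$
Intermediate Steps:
$\sqrt{4537290 + 1619236} = \sqrt{6156526}$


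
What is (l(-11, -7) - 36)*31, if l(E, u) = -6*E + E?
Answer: 589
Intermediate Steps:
l(E, u) = -5*E
(l(-11, -7) - 36)*31 = (-5*(-11) - 36)*31 = (55 - 36)*31 = 19*31 = 589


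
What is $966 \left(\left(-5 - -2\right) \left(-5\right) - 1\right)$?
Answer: $13524$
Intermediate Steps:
$966 \left(\left(-5 - -2\right) \left(-5\right) - 1\right) = 966 \left(\left(-5 + 2\right) \left(-5\right) - 1\right) = 966 \left(\left(-3\right) \left(-5\right) - 1\right) = 966 \left(15 - 1\right) = 966 \cdot 14 = 13524$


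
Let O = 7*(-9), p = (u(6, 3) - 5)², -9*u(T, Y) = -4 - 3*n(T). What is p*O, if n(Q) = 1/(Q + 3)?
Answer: -104188/81 ≈ -1286.3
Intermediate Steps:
n(Q) = 1/(3 + Q)
u(T, Y) = 4/9 + 1/(3*(3 + T)) (u(T, Y) = -(-4 - 3/(3 + T))/9 = 4/9 + 1/(3*(3 + T)))
p = 14884/729 (p = ((15 + 4*6)/(9*(3 + 6)) - 5)² = ((⅑)*(15 + 24)/9 - 5)² = ((⅑)*(⅑)*39 - 5)² = (13/27 - 5)² = (-122/27)² = 14884/729 ≈ 20.417)
O = -63
p*O = (14884/729)*(-63) = -104188/81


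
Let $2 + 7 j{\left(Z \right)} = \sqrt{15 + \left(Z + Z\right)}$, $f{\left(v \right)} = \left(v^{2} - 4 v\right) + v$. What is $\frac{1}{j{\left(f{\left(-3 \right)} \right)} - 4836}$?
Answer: $- \frac{236978}{1146093265} - \frac{7 \sqrt{51}}{1146093265} \approx -0.00020681$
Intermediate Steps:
$f{\left(v \right)} = v^{2} - 3 v$
$j{\left(Z \right)} = - \frac{2}{7} + \frac{\sqrt{15 + 2 Z}}{7}$ ($j{\left(Z \right)} = - \frac{2}{7} + \frac{\sqrt{15 + \left(Z + Z\right)}}{7} = - \frac{2}{7} + \frac{\sqrt{15 + 2 Z}}{7}$)
$\frac{1}{j{\left(f{\left(-3 \right)} \right)} - 4836} = \frac{1}{\left(- \frac{2}{7} + \frac{\sqrt{15 + 2 \left(- 3 \left(-3 - 3\right)\right)}}{7}\right) - 4836} = \frac{1}{\left(- \frac{2}{7} + \frac{\sqrt{15 + 2 \left(\left(-3\right) \left(-6\right)\right)}}{7}\right) - 4836} = \frac{1}{\left(- \frac{2}{7} + \frac{\sqrt{15 + 2 \cdot 18}}{7}\right) - 4836} = \frac{1}{\left(- \frac{2}{7} + \frac{\sqrt{15 + 36}}{7}\right) - 4836} = \frac{1}{\left(- \frac{2}{7} + \frac{\sqrt{51}}{7}\right) - 4836} = \frac{1}{- \frac{33854}{7} + \frac{\sqrt{51}}{7}}$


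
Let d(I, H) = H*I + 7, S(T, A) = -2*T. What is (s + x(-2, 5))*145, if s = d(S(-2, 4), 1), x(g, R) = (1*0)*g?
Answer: 1595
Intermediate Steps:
x(g, R) = 0 (x(g, R) = 0*g = 0)
d(I, H) = 7 + H*I
s = 11 (s = 7 + 1*(-2*(-2)) = 7 + 1*4 = 7 + 4 = 11)
(s + x(-2, 5))*145 = (11 + 0)*145 = 11*145 = 1595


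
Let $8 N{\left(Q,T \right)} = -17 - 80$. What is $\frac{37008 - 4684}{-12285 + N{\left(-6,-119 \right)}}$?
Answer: $- \frac{258592}{98377} \approx -2.6286$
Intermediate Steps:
$N{\left(Q,T \right)} = - \frac{97}{8}$ ($N{\left(Q,T \right)} = \frac{-17 - 80}{8} = \frac{1}{8} \left(-97\right) = - \frac{97}{8}$)
$\frac{37008 - 4684}{-12285 + N{\left(-6,-119 \right)}} = \frac{37008 - 4684}{-12285 - \frac{97}{8}} = \frac{32324}{- \frac{98377}{8}} = 32324 \left(- \frac{8}{98377}\right) = - \frac{258592}{98377}$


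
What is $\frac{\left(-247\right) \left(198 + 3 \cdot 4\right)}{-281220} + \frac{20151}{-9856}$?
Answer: $- \frac{85927225}{46195072} \approx -1.8601$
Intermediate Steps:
$\frac{\left(-247\right) \left(198 + 3 \cdot 4\right)}{-281220} + \frac{20151}{-9856} = - 247 \left(198 + 12\right) \left(- \frac{1}{281220}\right) + 20151 \left(- \frac{1}{9856}\right) = \left(-247\right) 210 \left(- \frac{1}{281220}\right) - \frac{20151}{9856} = \left(-51870\right) \left(- \frac{1}{281220}\right) - \frac{20151}{9856} = \frac{1729}{9374} - \frac{20151}{9856} = - \frac{85927225}{46195072}$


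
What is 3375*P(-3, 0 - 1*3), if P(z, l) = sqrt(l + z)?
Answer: 3375*I*sqrt(6) ≈ 8267.0*I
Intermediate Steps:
3375*P(-3, 0 - 1*3) = 3375*sqrt((0 - 1*3) - 3) = 3375*sqrt((0 - 3) - 3) = 3375*sqrt(-3 - 3) = 3375*sqrt(-6) = 3375*(I*sqrt(6)) = 3375*I*sqrt(6)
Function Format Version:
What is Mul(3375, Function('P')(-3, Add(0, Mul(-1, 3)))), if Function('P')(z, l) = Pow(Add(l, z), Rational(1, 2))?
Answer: Mul(3375, I, Pow(6, Rational(1, 2))) ≈ Mul(8267.0, I)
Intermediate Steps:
Mul(3375, Function('P')(-3, Add(0, Mul(-1, 3)))) = Mul(3375, Pow(Add(Add(0, Mul(-1, 3)), -3), Rational(1, 2))) = Mul(3375, Pow(Add(Add(0, -3), -3), Rational(1, 2))) = Mul(3375, Pow(Add(-3, -3), Rational(1, 2))) = Mul(3375, Pow(-6, Rational(1, 2))) = Mul(3375, Mul(I, Pow(6, Rational(1, 2)))) = Mul(3375, I, Pow(6, Rational(1, 2)))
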